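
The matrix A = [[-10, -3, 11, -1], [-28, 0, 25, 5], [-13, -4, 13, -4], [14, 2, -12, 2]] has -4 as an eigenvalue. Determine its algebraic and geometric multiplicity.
algebraic multiplicity 1, geometric multiplicity 1

The characteristic polynomial is (x - 3)^3(x + 4), so the factor x + 4 appears with exponent 1: the algebraic multiplicity is 1.

rank(A + 4I) = 3, so the eigenspace has dimension 4 - 3 = 1: the geometric multiplicity is 1.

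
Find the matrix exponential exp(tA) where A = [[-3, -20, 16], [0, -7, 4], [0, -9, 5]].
e^{tA} = [[e^{-3*t}, 4*(-(3*t + 1)*e^{2*t} + 1)*e^{-3*t}, 4*((2*t + 1)*e^{2*t} - 1)*e^{-3*t}], [0, (1 - 6*t)*e^{-t}, 4*t*e^{-t}], [0, -9*t*e^{-t}, (6*t + 1)*e^{-t}]]

A has Jordan form J = [[-3, 0, 0], [0, -1, 1], [0, 0, -1]] with A = PJP^{-1}, so e^{tA} = P e^{tJ} P^{-1}.

For a Jordan block J_k(λ), e^{tJ_k(λ)} = e^{λt} · (I + tN + t^2 N^2/2! + ... + t^{k-1} N^{k-1}/(k-1)!) where N is the nilpotent superdiagonal part.

Assembling the blocks and conjugating back gives the entries of e^{tA} as shown above.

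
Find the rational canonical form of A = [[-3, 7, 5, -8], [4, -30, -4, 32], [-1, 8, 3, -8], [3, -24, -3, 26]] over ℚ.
R = [[2, 0, 0, 0], [0, 0, 0, 32], [0, 1, 0, 0], [0, 0, 1, -6]]

The invariant factors of A (the non-unit diagonal entries of the Smith normal form of xI - A over ℚ[x]) are x - 2, (x - 2)(x + 4)^2, each dividing the next. The characteristic polynomial is their product, (x - 2)^2(x + 4)^2.

The rational canonical form is the block-diagonal matrix of companion matrices C(f_i):
R = [[2, 0, 0, 0], [0, 0, 0, 32], [0, 1, 0, 0], [0, 0, 1, -6]].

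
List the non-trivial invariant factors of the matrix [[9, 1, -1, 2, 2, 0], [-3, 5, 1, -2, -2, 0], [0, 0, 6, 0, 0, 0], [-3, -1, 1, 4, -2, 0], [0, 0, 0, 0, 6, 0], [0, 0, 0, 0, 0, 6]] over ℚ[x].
The Jordan structure of A has elementary divisors (x - 6)^2, (x - 6), (x - 6), (x - 6), (x - 6). Arranging the block sizes at each eigenvalue in decreasing order and taking row products gives the invariant factors.

Invariant factors (smallest first, each dividing the next): x - 6, x - 6, x - 6, x - 6, (x - 6)^2.

Check: the last factor (x - 6)^2 is the minimal polynomial, and the product (x - 6)^6 is the characteristic polynomial.

x - 6, x - 6, x - 6, x - 6, (x - 6)^2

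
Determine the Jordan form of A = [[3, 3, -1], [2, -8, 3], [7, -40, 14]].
The characteristic polynomial is det(xI - A) = (x - 3)^3, so the eigenvalues are 3 (algebraic multiplicity 3).

For λ = 3: rank(A - 3I) = 2, rank((A - 3I)^2) = 1, rank((A - 3I)^3) = 0. The eigenspace has dimension 3 - 2 = 1, so there is 1 Jordan block; the rank sequence gives block sizes [3].

Assembling the blocks gives the Jordan form J above.

J = [[3, 1, 0], [0, 3, 1], [0, 0, 3]]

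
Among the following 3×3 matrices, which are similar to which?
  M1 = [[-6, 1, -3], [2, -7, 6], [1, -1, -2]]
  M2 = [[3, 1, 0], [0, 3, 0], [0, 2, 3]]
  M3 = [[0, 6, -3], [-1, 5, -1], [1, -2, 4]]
Characteristic polynomials: χ_{M1} = (x + 5)^3, χ_{M2} = (x - 3)^3, χ_{M3} = (x - 3)^3.

{M1}: invariant factors x + 5, (x + 5)^2.

{M2, M3}: invariant factors x - 3, (x - 3)^2.

Matrices are similar if and only if their invariant-factor lists agree; the partition into similarity classes is {M1}, {M2, M3}.

2 classes: {M1}, {M2, M3}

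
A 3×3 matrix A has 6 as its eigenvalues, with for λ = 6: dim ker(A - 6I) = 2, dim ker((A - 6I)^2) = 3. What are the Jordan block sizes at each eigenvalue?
Jordan blocks: (6, 2), (6, 1)

λ = 6: successive nullity increments [2, 1] count blocks of size ≥ k; block sizes are [2, 1].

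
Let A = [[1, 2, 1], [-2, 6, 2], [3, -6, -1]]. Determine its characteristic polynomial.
χ_A(x) = (x - 2)^3

xI - A = [[x - 1, -2, -1], [2, x - 6, -2], [-3, 6, x + 1]].

Expanding det(xI - A) along the first row:
det(xI - A) = + (x - 1)·det([[x - 6, -2], [6, x + 1]]) - (-2)·det([[2, -2], [-3, x + 1]]) + (-1)·det([[2, x - 6], [-3, 6]]).

Evaluating gives χ_A(x) = x^3 - 6x^2 + 12x - 8 = (x - 2)^3.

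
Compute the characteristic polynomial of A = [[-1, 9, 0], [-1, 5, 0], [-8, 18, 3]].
xI - A = [[x + 1, -9, 0], [1, x - 5, 0], [8, -18, x - 3]].

Expanding det(xI - A) along the first row:
det(xI - A) = + (x + 1)·det([[x - 5, 0], [-18, x - 3]]) - (-9)·det([[1, 0], [8, x - 3]]) + (0)·det([[1, x - 5], [8, -18]]).

Evaluating gives χ_A(x) = x^3 - 7x^2 + 16x - 12 = (x - 3)(x - 2)^2.

χ_A(x) = (x - 3)(x - 2)^2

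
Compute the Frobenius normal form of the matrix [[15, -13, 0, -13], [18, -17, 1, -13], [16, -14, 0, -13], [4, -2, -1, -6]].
The invariant factors of A (the non-unit diagonal entries of the Smith normal form of xI - A over ℚ[x]) are x^2 + 4x + 1, x^2 + 4x + 1, each dividing the next. The characteristic polynomial is their product, (x^2 + 4x + 1)^2.

The rational canonical form is the block-diagonal matrix of companion matrices C(f_i):
R = [[0, -1, 0, 0], [1, -4, 0, 0], [0, 0, 0, -1], [0, 0, 1, -4]].

Note the characteristic polynomial does not split into linear factors over ℚ, so A has no Jordan form over ℚ; the rational canonical form exists over any field.

R = [[0, -1, 0, 0], [1, -4, 0, 0], [0, 0, 0, -1], [0, 0, 1, -4]]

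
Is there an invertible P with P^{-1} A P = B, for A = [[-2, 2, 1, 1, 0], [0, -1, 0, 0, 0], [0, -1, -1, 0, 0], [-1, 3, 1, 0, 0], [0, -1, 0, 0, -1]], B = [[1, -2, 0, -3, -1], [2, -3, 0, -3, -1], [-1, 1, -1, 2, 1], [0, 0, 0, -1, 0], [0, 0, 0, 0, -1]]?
Two matrices over a field are similar if and only if they have the same invariant factors.

Both A and B have characteristic polynomial (x + 1)^5 and minimal polynomial (x + 1)^2. Computing further, both have invariant factors x + 1, (x + 1)^2, (x + 1)^2. Hence A and B are similar.

Yes.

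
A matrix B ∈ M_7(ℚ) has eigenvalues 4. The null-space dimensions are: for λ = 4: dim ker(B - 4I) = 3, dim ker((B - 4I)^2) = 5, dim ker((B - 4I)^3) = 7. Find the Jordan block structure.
λ = 4: successive nullity increments [3, 2, 2] count blocks of size ≥ k; block sizes are [3, 3, 1].

Jordan blocks: (4, 3), (4, 3), (4, 1)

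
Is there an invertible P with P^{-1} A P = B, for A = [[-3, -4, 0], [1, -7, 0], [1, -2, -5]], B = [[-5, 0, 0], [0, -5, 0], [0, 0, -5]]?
Both have characteristic polynomial (x + 5)^3, but the minimal polynomial of A is (x + 5)^2 while the minimal polynomial of B is x + 5. The minimal polynomial is a similarity invariant, so A and B are not similar.

No.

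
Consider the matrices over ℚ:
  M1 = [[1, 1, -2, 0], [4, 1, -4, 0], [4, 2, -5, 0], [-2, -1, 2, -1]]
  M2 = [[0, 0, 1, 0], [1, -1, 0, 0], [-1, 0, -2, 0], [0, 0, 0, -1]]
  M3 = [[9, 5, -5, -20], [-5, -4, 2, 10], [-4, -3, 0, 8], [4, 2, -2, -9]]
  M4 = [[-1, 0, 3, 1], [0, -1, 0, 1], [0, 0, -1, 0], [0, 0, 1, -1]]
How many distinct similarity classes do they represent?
2 classes: {M1}, {M2, M3, M4}

Characteristic polynomials: χ_{M1} = (x + 1)^4, χ_{M2} = (x + 1)^4, χ_{M3} = (x + 1)^4, χ_{M4} = (x + 1)^4.

{M1}: invariant factors x + 1, x + 1, (x + 1)^2.

{M2, M3, M4}: invariant factors x + 1, (x + 1)^3.

Matrices are similar if and only if their invariant-factor lists agree; the partition into similarity classes is {M1}, {M2, M3, M4}.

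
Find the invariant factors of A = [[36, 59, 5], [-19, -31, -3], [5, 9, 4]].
(x - 3)^3

The Jordan structure of A has elementary divisors (x - 3)^3. Arranging the block sizes at each eigenvalue in decreasing order and taking row products gives the invariant factors.

Invariant factors (smallest first, each dividing the next): (x - 3)^3.

Check: the last factor (x - 3)^3 is the minimal polynomial, and the product (x - 3)^3 is the characteristic polynomial.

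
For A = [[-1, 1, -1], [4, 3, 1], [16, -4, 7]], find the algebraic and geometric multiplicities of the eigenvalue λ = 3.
The characteristic polynomial is (x - 3)^3, so the factor x - 3 appears with exponent 3: the algebraic multiplicity is 3.

rank(A - 3I) = 2, so the eigenspace has dimension 3 - 2 = 1: the geometric multiplicity is 1.

Since 1 < 3, A is not diagonalizable.

algebraic multiplicity 3, geometric multiplicity 1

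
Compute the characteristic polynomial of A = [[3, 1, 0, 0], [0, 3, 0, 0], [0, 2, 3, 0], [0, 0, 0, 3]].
χ_A(x) = (x - 3)^4

xI - A = [[x - 3, -1, 0, 0], [0, x - 3, 0, 0], [0, -2, x - 3, 0], [0, 0, 0, x - 3]].

Expanding det(xI - A) along the first row:
det(xI - A) = + (x - 3)·det([[x - 3, 0, 0], [-2, x - 3, 0], [0, 0, x - 3]]) - (-1)·det([[0, 0, 0], [0, x - 3, 0], [0, 0, x - 3]]) + (0)·det([[0, x - 3, 0], [0, -2, 0], [0, 0, x - 3]]) - (0)·det([[0, x - 3, 0], [0, -2, x - 3], [0, 0, 0]]).

Evaluating gives χ_A(x) = x^4 - 12x^3 + 54x^2 - 108x + 81 = (x - 3)^4.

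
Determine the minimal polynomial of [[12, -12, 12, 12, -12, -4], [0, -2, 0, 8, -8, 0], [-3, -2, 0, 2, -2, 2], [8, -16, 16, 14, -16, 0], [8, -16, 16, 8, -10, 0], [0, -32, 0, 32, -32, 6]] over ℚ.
The characteristic polynomial factors as (x - 6)^4(x + 2)^2. The minimal polynomial is ∏(x - λ)^{k_λ} where k_λ is the size of the largest Jordan block at λ.

For λ = -2: rank(A + 2I) = 4, and the largest Jordan block has size 1 (the smallest k with rank((A + 2I)^k) = rank((A + 2I)^(k+1))).
For λ = 6: rank(A - 6I) = 3, and the largest Jordan block has size 2 (the smallest k with rank((A - 6I)^k) = rank((A - 6I)^(k+1))).

So m_A(x) = (x - 6)^2(x + 2).

m_A(x) = (x - 6)^2(x + 2)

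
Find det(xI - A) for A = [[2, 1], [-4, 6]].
xI - A = [[x - 2, -1], [4, x - 6]].

Expanding det(xI - A) along the first row:
det(xI - A) = + (x - 2)·det([[x - 6]]) - (-1)·det([[4]]).

Evaluating gives χ_A(x) = x^2 - 8x + 16 = (x - 4)^2.

χ_A(x) = (x - 4)^2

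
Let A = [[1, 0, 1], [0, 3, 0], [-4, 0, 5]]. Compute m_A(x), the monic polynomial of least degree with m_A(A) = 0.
The characteristic polynomial factors as (x - 3)^3. The minimal polynomial is ∏(x - λ)^{k_λ} where k_λ is the size of the largest Jordan block at λ.

For λ = 3: rank(A - 3I) = 1, and the largest Jordan block has size 2 (the smallest k with rank((A - 3I)^k) = rank((A - 3I)^(k+1))).

So m_A(x) = (x - 3)^2.

m_A(x) = (x - 3)^2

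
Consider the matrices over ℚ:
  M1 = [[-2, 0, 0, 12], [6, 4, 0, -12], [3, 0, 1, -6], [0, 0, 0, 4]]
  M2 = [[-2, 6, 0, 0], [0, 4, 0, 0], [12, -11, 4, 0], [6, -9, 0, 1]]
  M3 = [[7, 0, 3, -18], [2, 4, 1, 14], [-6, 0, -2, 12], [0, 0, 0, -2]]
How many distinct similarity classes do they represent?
Characteristic polynomials: χ_{M1} = (x - 4)^2(x - 1)(x + 2), χ_{M2} = (x - 4)^2(x - 1)(x + 2), χ_{M3} = (x - 4)^2(x - 1)(x + 2).

{M1}: invariant factors x - 4, (x - 4)(x - 1)(x + 2).

{M2, M3}: invariant factors (x - 4)^2(x - 1)(x + 2).

Matrices are similar if and only if their invariant-factor lists agree; the partition into similarity classes is {M1}, {M2, M3}.

2 classes: {M1}, {M2, M3}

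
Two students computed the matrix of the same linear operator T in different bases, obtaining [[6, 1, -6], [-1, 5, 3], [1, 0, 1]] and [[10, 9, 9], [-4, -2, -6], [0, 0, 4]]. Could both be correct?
Both have characteristic polynomial (x - 4)^3, but the minimal polynomial of A is (x - 4)^3 while the minimal polynomial of B is (x - 4)^2. The minimal polynomial is a similarity invariant, so A and B are not similar.

No.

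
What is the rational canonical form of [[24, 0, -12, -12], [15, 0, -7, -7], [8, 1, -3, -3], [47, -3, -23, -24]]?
R = [[0, 0, 0, -12], [1, 0, 0, -7], [0, 1, 0, -1], [0, 0, 1, -3]]

The invariant factors of A (the non-unit diagonal entries of the Smith normal form of xI - A over ℚ[x]) are (x + 3)(x^3 + x + 4), each dividing the next. The characteristic polynomial is their product, (x + 3)(x^3 + x + 4).

The rational canonical form is the block-diagonal matrix of companion matrices C(f_i):
R = [[0, 0, 0, -12], [1, 0, 0, -7], [0, 1, 0, -1], [0, 0, 1, -3]].

Note the characteristic polynomial does not split into linear factors over ℚ, so A has no Jordan form over ℚ; the rational canonical form exists over any field.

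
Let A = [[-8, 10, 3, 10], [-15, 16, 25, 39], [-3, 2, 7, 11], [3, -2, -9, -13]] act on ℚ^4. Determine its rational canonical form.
R = [[-2, 0, 0, 0], [0, 0, 0, -18], [0, 1, 0, 3], [0, 0, 1, 4]]

The invariant factors of A (the non-unit diagonal entries of the Smith normal form of xI - A over ℚ[x]) are x + 2, (x - 3)^2(x + 2), each dividing the next. The characteristic polynomial is their product, (x - 3)^2(x + 2)^2.

The rational canonical form is the block-diagonal matrix of companion matrices C(f_i):
R = [[-2, 0, 0, 0], [0, 0, 0, -18], [0, 1, 0, 3], [0, 0, 1, 4]].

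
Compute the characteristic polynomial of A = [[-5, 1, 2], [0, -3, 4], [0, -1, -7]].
xI - A = [[x + 5, -1, -2], [0, x + 3, -4], [0, 1, x + 7]].

Expanding det(xI - A) along the first row:
det(xI - A) = + (x + 5)·det([[x + 3, -4], [1, x + 7]]) - (-1)·det([[0, -4], [0, x + 7]]) + (-2)·det([[0, x + 3], [0, 1]]).

Evaluating gives χ_A(x) = x^3 + 15x^2 + 75x + 125 = (x + 5)^3.

χ_A(x) = (x + 5)^3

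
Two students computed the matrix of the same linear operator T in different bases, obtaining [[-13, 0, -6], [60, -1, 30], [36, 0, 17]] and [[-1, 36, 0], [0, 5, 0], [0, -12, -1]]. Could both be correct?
Yes.

Two matrices over a field are similar if and only if they have the same invariant factors.

Both A and B have characteristic polynomial (x - 5)(x + 1)^2 and minimal polynomial (x - 5)(x + 1). Computing further, both have invariant factors x + 1, (x - 5)(x + 1). Hence A and B are similar.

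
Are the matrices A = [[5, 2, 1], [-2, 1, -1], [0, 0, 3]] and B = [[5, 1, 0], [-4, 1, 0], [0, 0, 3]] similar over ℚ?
Yes.

Two matrices over a field are similar if and only if they have the same invariant factors.

Both A and B have characteristic polynomial (x - 3)^3 and minimal polynomial (x - 3)^2. Computing further, both have invariant factors x - 3, (x - 3)^2. Hence A and B are similar.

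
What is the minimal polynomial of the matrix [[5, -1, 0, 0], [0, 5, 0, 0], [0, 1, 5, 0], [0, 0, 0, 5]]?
m_A(x) = (x - 5)^2

The characteristic polynomial factors as (x - 5)^4. The minimal polynomial is ∏(x - λ)^{k_λ} where k_λ is the size of the largest Jordan block at λ.

For λ = 5: rank(A - 5I) = 1, and the largest Jordan block has size 2 (the smallest k with rank((A - 5I)^k) = rank((A - 5I)^(k+1))).

So m_A(x) = (x - 5)^2.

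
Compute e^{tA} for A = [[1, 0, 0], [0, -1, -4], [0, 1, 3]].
A has Jordan form J = [[1, 1, 0], [0, 1, 0], [0, 0, 1]] with A = PJP^{-1}, so e^{tA} = P e^{tJ} P^{-1}.

For a Jordan block J_k(λ), e^{tJ_k(λ)} = e^{λt} · (I + tN + t^2 N^2/2! + ... + t^{k-1} N^{k-1}/(k-1)!) where N is the nilpotent superdiagonal part.

Assembling the blocks and conjugating back gives the entries of e^{tA} as shown above.

e^{tA} = [[e^{t}, 0, 0], [0, (1 - 2*t)*e^{t}, -4*t*e^{t}], [0, t*e^{t}, (2*t + 1)*e^{t}]]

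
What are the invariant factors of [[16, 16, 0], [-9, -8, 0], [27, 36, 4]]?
x - 4, (x - 4)^2

The Jordan structure of A has elementary divisors (x - 4)^2, (x - 4). Arranging the block sizes at each eigenvalue in decreasing order and taking row products gives the invariant factors.

Invariant factors (smallest first, each dividing the next): x - 4, (x - 4)^2.

Check: the last factor (x - 4)^2 is the minimal polynomial, and the product (x - 4)^3 is the characteristic polynomial.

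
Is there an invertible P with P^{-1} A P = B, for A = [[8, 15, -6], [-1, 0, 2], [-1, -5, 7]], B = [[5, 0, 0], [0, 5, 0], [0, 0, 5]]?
No.

Both have characteristic polynomial (x - 5)^3, but the minimal polynomial of A is (x - 5)^2 while the minimal polynomial of B is x - 5. The minimal polynomial is a similarity invariant, so A and B are not similar.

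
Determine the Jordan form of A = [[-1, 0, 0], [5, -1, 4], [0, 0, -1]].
J = [[-1, 1, 0], [0, -1, 0], [0, 0, -1]]

The characteristic polynomial is det(xI - A) = (x + 1)^3, so the eigenvalues are -1 (algebraic multiplicity 3).

For λ = -1: rank(A + I) = 1, rank((A + I)^2) = 0. The eigenspace has dimension 3 - 1 = 2, so there are 2 Jordan blocks; the rank sequence gives block sizes [2, 1].

Assembling the blocks gives the Jordan form J above.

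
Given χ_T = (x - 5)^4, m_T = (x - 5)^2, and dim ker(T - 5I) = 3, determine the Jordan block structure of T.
λ = 5: algebraic multiplicity 4 (exponent in χ_T), largest block size 2 (exponent in m_T), 3 blocks (geometric multiplicity). These force block sizes [2, 1, 1].

Jordan blocks: (5, 2), (5, 1), (5, 1)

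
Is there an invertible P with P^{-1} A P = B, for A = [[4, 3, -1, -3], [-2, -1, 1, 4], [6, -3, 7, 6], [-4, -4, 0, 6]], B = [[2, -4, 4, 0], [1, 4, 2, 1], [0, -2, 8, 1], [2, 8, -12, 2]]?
Two matrices over a field are similar if and only if they have the same invariant factors.

Both A and B have characteristic polynomial (x - 4)^4 and minimal polynomial (x - 4)^2. Computing further, both have invariant factors (x - 4)^2, (x - 4)^2. Hence A and B are similar.

Yes.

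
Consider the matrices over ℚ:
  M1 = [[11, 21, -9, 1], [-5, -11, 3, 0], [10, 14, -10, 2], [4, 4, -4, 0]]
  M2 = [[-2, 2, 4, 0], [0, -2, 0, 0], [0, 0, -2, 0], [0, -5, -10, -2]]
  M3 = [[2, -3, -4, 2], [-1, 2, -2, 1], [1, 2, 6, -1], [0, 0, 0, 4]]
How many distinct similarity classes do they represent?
Characteristic polynomials: χ_{M1} = (x + 2)^3(x + 4), χ_{M2} = (x + 2)^4, χ_{M3} = (x - 4)^2(x - 3)^2.

{M1}: invariant factors (x + 2)^3(x + 4).

{M2}: invariant factors x + 2, x + 2, (x + 2)^2.

{M3}: invariant factors x - 4, (x - 4)(x - 3)^2.

Matrices are similar if and only if their invariant-factor lists agree; the partition into similarity classes is {M1}, {M2}, {M3}.

3 classes: {M1}, {M2}, {M3}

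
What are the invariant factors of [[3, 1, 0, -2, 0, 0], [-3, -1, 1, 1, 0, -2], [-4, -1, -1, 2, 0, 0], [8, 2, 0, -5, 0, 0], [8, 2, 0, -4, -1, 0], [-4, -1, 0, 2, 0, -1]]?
The Jordan structure of A has elementary divisors (x + 1)^3, (x + 1), (x + 1), (x + 1). Arranging the block sizes at each eigenvalue in decreasing order and taking row products gives the invariant factors.

Invariant factors (smallest first, each dividing the next): x + 1, x + 1, x + 1, (x + 1)^3.

Check: the last factor (x + 1)^3 is the minimal polynomial, and the product (x + 1)^6 is the characteristic polynomial.

x + 1, x + 1, x + 1, (x + 1)^3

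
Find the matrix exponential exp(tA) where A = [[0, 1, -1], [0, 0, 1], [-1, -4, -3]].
A has Jordan form J = [[-1, 1, 0], [0, -1, 1], [0, 0, -1]] with A = PJP^{-1}, so e^{tA} = P e^{tJ} P^{-1}.

For a Jordan block J_k(λ), e^{tJ_k(λ)} = e^{λt} · (I + tN + t^2 N^2/2! + ... + t^{k-1} N^{k-1}/(k-1)!) where N is the nilpotent superdiagonal part.

Assembling the blocks and conjugating back gives the entries of e^{tA} as shown above.

e^{tA} = [[(t^2 + t + 1)*e^{-t}, t*(3*t + 1)*e^{-t}, t*(t - 1)*e^{-t}], [-t^2*e^{-t}/2, (-3*t^2/2 + t + 1)*e^{-t}, t*(2 - t)*e^{-t}/2], [t*(t - 2)*e^{-t}/2, t*(3*t - 8)*e^{-t}/2, (t^2 - 4*t + 2)*e^{-t}/2]]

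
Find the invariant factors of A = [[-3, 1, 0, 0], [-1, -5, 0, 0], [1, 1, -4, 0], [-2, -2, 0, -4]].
x + 4, x + 4, (x + 4)^2

The Jordan structure of A has elementary divisors (x + 4)^2, (x + 4), (x + 4). Arranging the block sizes at each eigenvalue in decreasing order and taking row products gives the invariant factors.

Invariant factors (smallest first, each dividing the next): x + 4, x + 4, (x + 4)^2.

Check: the last factor (x + 4)^2 is the minimal polynomial, and the product (x + 4)^4 is the characteristic polynomial.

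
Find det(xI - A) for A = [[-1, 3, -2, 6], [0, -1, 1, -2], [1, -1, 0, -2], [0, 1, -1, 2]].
xI - A = [[x + 1, -3, 2, -6], [0, x + 1, -1, 2], [-1, 1, x, 2], [0, -1, 1, x - 2]].

Expanding det(xI - A) along the first row:
det(xI - A) = + (x + 1)·det([[x + 1, -1, 2], [1, x, 2], [-1, 1, x - 2]]) - (-3)·det([[0, -1, 2], [-1, x, 2], [0, 1, x - 2]]) + (2)·det([[0, x + 1, 2], [-1, 1, 2], [0, -1, x - 2]]) - (-6)·det([[0, x + 1, -1], [-1, 1, x], [0, -1, 1]]).

Evaluating gives χ_A(x) = x^4.

χ_A(x) = x^4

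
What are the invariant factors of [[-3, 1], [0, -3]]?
(x + 3)^2

The Jordan structure of A has elementary divisors (x + 3)^2. Arranging the block sizes at each eigenvalue in decreasing order and taking row products gives the invariant factors.

Invariant factors (smallest first, each dividing the next): (x + 3)^2.

Check: the last factor (x + 3)^2 is the minimal polynomial, and the product (x + 3)^2 is the characteristic polynomial.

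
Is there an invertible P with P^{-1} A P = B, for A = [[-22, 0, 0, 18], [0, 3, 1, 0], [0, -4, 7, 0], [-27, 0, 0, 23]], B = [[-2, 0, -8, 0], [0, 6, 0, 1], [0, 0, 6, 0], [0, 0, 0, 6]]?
No.

trace(A) = 11 but trace(B) = 16. The trace is a similarity invariant, so A and B are not similar.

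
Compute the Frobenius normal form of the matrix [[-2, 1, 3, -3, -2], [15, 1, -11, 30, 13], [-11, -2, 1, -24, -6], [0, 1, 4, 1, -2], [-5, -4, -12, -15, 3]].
R = [[0, 0, 0, 0, 0], [1, 0, 0, 0, 16], [0, 1, 0, 0, 4], [0, 0, 1, 0, -2], [0, 0, 0, 1, 4]]

The invariant factors of A (the non-unit diagonal entries of the Smith normal form of xI - A over ℚ[x]) are x(x - 4)(x^3 + 2x + 4), each dividing the next. The characteristic polynomial is their product, x(x - 4)(x^3 + 2x + 4).

The rational canonical form is the block-diagonal matrix of companion matrices C(f_i):
R = [[0, 0, 0, 0, 0], [1, 0, 0, 0, 16], [0, 1, 0, 0, 4], [0, 0, 1, 0, -2], [0, 0, 0, 1, 4]].

Note the characteristic polynomial does not split into linear factors over ℚ, so A has no Jordan form over ℚ; the rational canonical form exists over any field.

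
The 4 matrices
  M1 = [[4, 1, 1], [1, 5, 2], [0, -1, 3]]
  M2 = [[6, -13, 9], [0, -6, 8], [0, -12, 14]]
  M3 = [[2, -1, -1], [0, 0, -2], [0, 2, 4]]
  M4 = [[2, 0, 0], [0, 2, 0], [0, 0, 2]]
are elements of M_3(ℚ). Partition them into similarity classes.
4 classes: {M1}, {M2}, {M3}, {M4}

Characteristic polynomials: χ_{M1} = (x - 4)^3, χ_{M2} = (x - 6)^2(x - 2), χ_{M3} = (x - 2)^3, χ_{M4} = (x - 2)^3.

{M1}: invariant factors (x - 4)^3.

{M2}: invariant factors (x - 6)^2(x - 2).

{M3}: invariant factors x - 2, (x - 2)^2.

{M4}: invariant factors x - 2, x - 2, x - 2.

Matrices are similar if and only if their invariant-factor lists agree; the partition into similarity classes is {M1}, {M2}, {M3}, {M4}.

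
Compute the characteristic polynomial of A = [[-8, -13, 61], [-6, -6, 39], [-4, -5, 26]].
χ_A(x) = (x - 6)(x - 3)^2

xI - A = [[x + 8, 13, -61], [6, x + 6, -39], [4, 5, x - 26]].

Expanding det(xI - A) along the first row:
det(xI - A) = + (x + 8)·det([[x + 6, -39], [5, x - 26]]) - (13)·det([[6, -39], [4, x - 26]]) + (-61)·det([[6, x + 6], [4, 5]]).

Evaluating gives χ_A(x) = x^3 - 12x^2 + 45x - 54 = (x - 6)(x - 3)^2.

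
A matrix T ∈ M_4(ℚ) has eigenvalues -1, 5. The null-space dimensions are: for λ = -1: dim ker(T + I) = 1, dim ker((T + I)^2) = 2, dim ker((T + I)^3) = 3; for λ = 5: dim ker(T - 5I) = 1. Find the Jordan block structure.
Jordan blocks: (-1, 3), (5, 1)

λ = -1: successive nullity increments [1, 1, 1] count blocks of size ≥ k; block sizes are [3].
λ = 5: successive nullity increments [1] count blocks of size ≥ k; block sizes are [1].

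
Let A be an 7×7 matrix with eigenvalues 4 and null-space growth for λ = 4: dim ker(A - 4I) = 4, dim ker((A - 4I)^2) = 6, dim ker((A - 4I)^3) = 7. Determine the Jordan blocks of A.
λ = 4: successive nullity increments [4, 2, 1] count blocks of size ≥ k; block sizes are [3, 2, 1, 1].

Jordan blocks: (4, 3), (4, 2), (4, 1), (4, 1)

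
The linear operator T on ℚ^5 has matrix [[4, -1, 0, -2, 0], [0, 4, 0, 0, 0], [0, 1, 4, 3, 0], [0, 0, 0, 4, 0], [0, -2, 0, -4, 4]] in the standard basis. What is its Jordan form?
The characteristic polynomial is det(xI - A) = (x - 4)^5, so the eigenvalues are 4 (algebraic multiplicity 5).

For λ = 4: rank(A - 4I) = 2, rank((A - 4I)^2) = 0. The eigenspace has dimension 5 - 2 = 3, so there are 3 Jordan blocks; the rank sequence gives block sizes [2, 2, 1].

Assembling the blocks gives the Jordan form J above.

J = [[4, 1, 0, 0, 0], [0, 4, 0, 0, 0], [0, 0, 4, 1, 0], [0, 0, 0, 4, 0], [0, 0, 0, 0, 4]]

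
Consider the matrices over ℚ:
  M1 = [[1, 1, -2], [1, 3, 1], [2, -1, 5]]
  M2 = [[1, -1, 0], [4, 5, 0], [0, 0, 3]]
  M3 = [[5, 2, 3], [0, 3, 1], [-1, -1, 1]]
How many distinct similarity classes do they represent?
2 classes: {M1, M3}, {M2}

Characteristic polynomials: χ_{M1} = (x - 3)^3, χ_{M2} = (x - 3)^3, χ_{M3} = (x - 3)^3.

{M1, M3}: invariant factors (x - 3)^3.

{M2}: invariant factors x - 3, (x - 3)^2.

Matrices are similar if and only if their invariant-factor lists agree; the partition into similarity classes is {M1, M3}, {M2}.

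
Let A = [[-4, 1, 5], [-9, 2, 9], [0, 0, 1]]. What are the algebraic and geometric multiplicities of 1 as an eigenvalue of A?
algebraic multiplicity 1, geometric multiplicity 1

The characteristic polynomial is (x - 1)(x + 1)^2, so the factor x - 1 appears with exponent 1: the algebraic multiplicity is 1.

rank(A - I) = 2, so the eigenspace has dimension 3 - 2 = 1: the geometric multiplicity is 1.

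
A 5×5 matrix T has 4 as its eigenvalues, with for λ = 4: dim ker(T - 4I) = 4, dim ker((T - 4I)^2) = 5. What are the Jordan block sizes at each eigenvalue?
Jordan blocks: (4, 2), (4, 1), (4, 1), (4, 1)

λ = 4: successive nullity increments [4, 1] count blocks of size ≥ k; block sizes are [2, 1, 1, 1].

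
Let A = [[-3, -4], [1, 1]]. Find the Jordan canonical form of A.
The characteristic polynomial is det(xI - A) = (x + 1)^2, so the eigenvalues are -1 (algebraic multiplicity 2).

For λ = -1: rank(A + I) = 1, rank((A + I)^2) = 0. The eigenspace has dimension 2 - 1 = 1, so there is 1 Jordan block; the rank sequence gives block sizes [2].

Assembling the blocks gives the Jordan form J above.

J = [[-1, 1], [0, -1]]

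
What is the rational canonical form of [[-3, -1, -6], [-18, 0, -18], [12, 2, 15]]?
The invariant factors of A (the non-unit diagonal entries of the Smith normal form of xI - A over ℚ[x]) are x - 3, (x - 6)(x - 3), each dividing the next. The characteristic polynomial is their product, (x - 6)(x - 3)^2.

The rational canonical form is the block-diagonal matrix of companion matrices C(f_i):
R = [[3, 0, 0], [0, 0, -18], [0, 1, 9]].

R = [[3, 0, 0], [0, 0, -18], [0, 1, 9]]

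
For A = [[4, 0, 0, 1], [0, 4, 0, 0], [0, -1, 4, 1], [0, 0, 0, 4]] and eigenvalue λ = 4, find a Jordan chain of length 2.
We seek v_1 ∈ ker((A - 4I)^2) \ ker(A - 4I), then set v_{i+1} = (A - 4I) v_i.

One such chain is v_1 = [[1, 1, 0, 1]]^T, v_2 = [[1, 0, 0, 0]]^T. Check: (A - 4I) v_2 = [[0, 0, 0, 0]]^T = 0.

v_1 = [[1, 1, 0, 1]]^T, v_2 = [[1, 0, 0, 0]]^T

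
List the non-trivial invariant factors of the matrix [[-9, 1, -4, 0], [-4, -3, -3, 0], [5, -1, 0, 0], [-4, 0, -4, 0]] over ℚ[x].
The Jordan structure of A has elementary divisors (x + 4)^3, x. Arranging the block sizes at each eigenvalue in decreasing order and taking row products gives the invariant factors.

Invariant factors (smallest first, each dividing the next): x(x + 4)^3.

Check: the last factor x(x + 4)^3 is the minimal polynomial, and the product x(x + 4)^3 is the characteristic polynomial.

x(x + 4)^3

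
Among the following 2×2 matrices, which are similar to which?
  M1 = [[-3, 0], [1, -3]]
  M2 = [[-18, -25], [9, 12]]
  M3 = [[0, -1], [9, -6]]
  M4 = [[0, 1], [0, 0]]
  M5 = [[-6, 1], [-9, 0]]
2 classes: {M1, M2, M3, M5}, {M4}

Characteristic polynomials: χ_{M1} = (x + 3)^2, χ_{M2} = (x + 3)^2, χ_{M3} = (x + 3)^2, χ_{M4} = x^2, χ_{M5} = (x + 3)^2.

{M1, M2, M3, M5}: invariant factors (x + 3)^2.

{M4}: invariant factors x^2.

Matrices are similar if and only if their invariant-factor lists agree; the partition into similarity classes is {M1, M2, M3, M5}, {M4}.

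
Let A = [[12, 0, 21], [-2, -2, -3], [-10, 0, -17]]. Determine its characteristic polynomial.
χ_A(x) = (x + 2)^2(x + 3)

xI - A = [[x - 12, 0, -21], [2, x + 2, 3], [10, 0, x + 17]].

Expanding det(xI - A) along the first row:
det(xI - A) = + (x - 12)·det([[x + 2, 3], [0, x + 17]]) - (0)·det([[2, 3], [10, x + 17]]) + (-21)·det([[2, x + 2], [10, 0]]).

Evaluating gives χ_A(x) = x^3 + 7x^2 + 16x + 12 = (x + 2)^2(x + 3).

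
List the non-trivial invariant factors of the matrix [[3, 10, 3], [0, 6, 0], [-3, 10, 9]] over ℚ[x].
x - 6, (x - 6)^2

The Jordan structure of A has elementary divisors (x - 6)^2, (x - 6). Arranging the block sizes at each eigenvalue in decreasing order and taking row products gives the invariant factors.

Invariant factors (smallest first, each dividing the next): x - 6, (x - 6)^2.

Check: the last factor (x - 6)^2 is the minimal polynomial, and the product (x - 6)^3 is the characteristic polynomial.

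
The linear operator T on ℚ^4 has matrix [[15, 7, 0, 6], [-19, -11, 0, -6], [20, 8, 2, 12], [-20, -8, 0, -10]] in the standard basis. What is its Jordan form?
J = [[-4, 1, 0, 0], [0, -4, 0, 0], [0, 0, 2, 0], [0, 0, 0, 2]]

The characteristic polynomial is det(xI - A) = (x - 2)^2(x + 4)^2, so the eigenvalues are -4 (algebraic multiplicity 2), 2 (algebraic multiplicity 2).

For λ = -4: rank(A + 4I) = 3, rank((A + 4I)^2) = 2. The eigenspace has dimension 4 - 3 = 1, so there is 1 Jordan block; the rank sequence gives block sizes [2].

For λ = 2: rank(A - 2I) = 2. The eigenspace has dimension 4 - 2 = 2, so there are 2 Jordan blocks; the rank sequence gives block sizes [1, 1].

Assembling the blocks gives the Jordan form J above.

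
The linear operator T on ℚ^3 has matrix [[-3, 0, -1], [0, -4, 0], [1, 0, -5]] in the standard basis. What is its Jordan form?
J = [[-4, 1, 0], [0, -4, 0], [0, 0, -4]]

The characteristic polynomial is det(xI - A) = (x + 4)^3, so the eigenvalues are -4 (algebraic multiplicity 3).

For λ = -4: rank(A + 4I) = 1, rank((A + 4I)^2) = 0. The eigenspace has dimension 3 - 1 = 2, so there are 2 Jordan blocks; the rank sequence gives block sizes [2, 1].

Assembling the blocks gives the Jordan form J above.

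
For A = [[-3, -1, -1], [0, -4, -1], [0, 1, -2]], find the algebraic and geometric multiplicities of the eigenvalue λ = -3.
algebraic multiplicity 3, geometric multiplicity 2

The characteristic polynomial is (x + 3)^3, so the factor x + 3 appears with exponent 3: the algebraic multiplicity is 3.

rank(A + 3I) = 1, so the eigenspace has dimension 3 - 1 = 2: the geometric multiplicity is 2.

Since 2 < 3, A is not diagonalizable.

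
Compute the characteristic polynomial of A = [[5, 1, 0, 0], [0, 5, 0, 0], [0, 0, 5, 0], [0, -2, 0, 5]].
χ_A(x) = (x - 5)^4

xI - A = [[x - 5, -1, 0, 0], [0, x - 5, 0, 0], [0, 0, x - 5, 0], [0, 2, 0, x - 5]].

Expanding det(xI - A) along the first row:
det(xI - A) = + (x - 5)·det([[x - 5, 0, 0], [0, x - 5, 0], [2, 0, x - 5]]) - (-1)·det([[0, 0, 0], [0, x - 5, 0], [0, 0, x - 5]]) + (0)·det([[0, x - 5, 0], [0, 0, 0], [0, 2, x - 5]]) - (0)·det([[0, x - 5, 0], [0, 0, x - 5], [0, 2, 0]]).

Evaluating gives χ_A(x) = x^4 - 20x^3 + 150x^2 - 500x + 625 = (x - 5)^4.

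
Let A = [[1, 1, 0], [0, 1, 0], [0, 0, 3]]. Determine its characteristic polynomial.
xI - A = [[x - 1, -1, 0], [0, x - 1, 0], [0, 0, x - 3]].

Expanding det(xI - A) along the first row:
det(xI - A) = + (x - 1)·det([[x - 1, 0], [0, x - 3]]) - (-1)·det([[0, 0], [0, x - 3]]) + (0)·det([[0, x - 1], [0, 0]]).

Evaluating gives χ_A(x) = x^3 - 5x^2 + 7x - 3 = (x - 3)(x - 1)^2.

χ_A(x) = (x - 3)(x - 1)^2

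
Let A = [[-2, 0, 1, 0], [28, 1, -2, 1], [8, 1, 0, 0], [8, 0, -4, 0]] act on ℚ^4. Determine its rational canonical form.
R = [[0, 0, 0, 0], [1, 0, 0, 12], [0, 1, 0, 8], [0, 0, 1, -1]]

The invariant factors of A (the non-unit diagonal entries of the Smith normal form of xI - A over ℚ[x]) are x(x - 3)(x + 2)^2, each dividing the next. The characteristic polynomial is their product, x(x - 3)(x + 2)^2.

The rational canonical form is the block-diagonal matrix of companion matrices C(f_i):
R = [[0, 0, 0, 0], [1, 0, 0, 12], [0, 1, 0, 8], [0, 0, 1, -1]].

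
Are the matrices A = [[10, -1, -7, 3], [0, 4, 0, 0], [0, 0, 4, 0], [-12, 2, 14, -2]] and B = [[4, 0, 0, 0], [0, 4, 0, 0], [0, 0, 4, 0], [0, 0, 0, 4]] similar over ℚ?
Both have characteristic polynomial (x - 4)^4, but the minimal polynomial of A is (x - 4)^2 while the minimal polynomial of B is x - 4. The minimal polynomial is a similarity invariant, so A and B are not similar.

No.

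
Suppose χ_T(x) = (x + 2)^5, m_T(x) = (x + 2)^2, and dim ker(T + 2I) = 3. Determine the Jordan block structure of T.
Jordan blocks: (-2, 2), (-2, 2), (-2, 1)

λ = -2: algebraic multiplicity 5 (exponent in χ_T), largest block size 2 (exponent in m_T), 3 blocks (geometric multiplicity). These force block sizes [2, 2, 1].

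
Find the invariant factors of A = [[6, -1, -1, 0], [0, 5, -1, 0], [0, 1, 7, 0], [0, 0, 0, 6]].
The Jordan structure of A has elementary divisors (x - 6)^2, (x - 6), (x - 6). Arranging the block sizes at each eigenvalue in decreasing order and taking row products gives the invariant factors.

Invariant factors (smallest first, each dividing the next): x - 6, x - 6, (x - 6)^2.

Check: the last factor (x - 6)^2 is the minimal polynomial, and the product (x - 6)^4 is the characteristic polynomial.

x - 6, x - 6, (x - 6)^2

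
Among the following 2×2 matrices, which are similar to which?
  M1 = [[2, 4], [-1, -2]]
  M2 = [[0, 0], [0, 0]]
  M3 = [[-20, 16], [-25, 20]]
Characteristic polynomials: χ_{M1} = x^2, χ_{M2} = x^2, χ_{M3} = x^2.

{M1, M3}: invariant factors x^2.

{M2}: invariant factors x, x.

Matrices are similar if and only if their invariant-factor lists agree; the partition into similarity classes is {M1, M3}, {M2}.

2 classes: {M1, M3}, {M2}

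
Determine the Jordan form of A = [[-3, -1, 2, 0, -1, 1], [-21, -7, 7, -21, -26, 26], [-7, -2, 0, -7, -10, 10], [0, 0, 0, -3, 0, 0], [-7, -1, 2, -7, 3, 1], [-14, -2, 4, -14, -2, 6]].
The characteristic polynomial is det(xI - A) = (x - 4)^2(x + 3)^4, so the eigenvalues are -3 (algebraic multiplicity 4), 4 (algebraic multiplicity 2).

For λ = -3: rank(A + 3I) = 4, rank((A + 3I)^2) = 3, rank((A + 3I)^3) = 2. The eigenspace has dimension 6 - 4 = 2, so there are 2 Jordan blocks; the rank sequence gives block sizes [3, 1].

For λ = 4: rank(A - 4I) = 4. The eigenspace has dimension 6 - 4 = 2, so there are 2 Jordan blocks; the rank sequence gives block sizes [1, 1].

Assembling the blocks gives the Jordan form J above.

J = [[-3, 1, 0, 0, 0, 0], [0, -3, 1, 0, 0, 0], [0, 0, -3, 0, 0, 0], [0, 0, 0, -3, 0, 0], [0, 0, 0, 0, 4, 0], [0, 0, 0, 0, 0, 4]]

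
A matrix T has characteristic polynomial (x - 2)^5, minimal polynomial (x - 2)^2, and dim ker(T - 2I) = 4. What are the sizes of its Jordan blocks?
λ = 2: algebraic multiplicity 5 (exponent in χ_T), largest block size 2 (exponent in m_T), 4 blocks (geometric multiplicity). These force block sizes [2, 1, 1, 1].

Jordan blocks: (2, 2), (2, 1), (2, 1), (2, 1)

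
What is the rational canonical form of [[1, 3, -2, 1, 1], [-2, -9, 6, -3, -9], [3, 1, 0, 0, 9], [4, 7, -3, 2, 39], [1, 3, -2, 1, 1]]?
The invariant factors of A (the non-unit diagonal entries of the Smith normal form of xI - A over ℚ[x]) are x(x + 5)(x^3 - 3x + 1), each dividing the next. The characteristic polynomial is their product, x(x + 5)(x^3 - 3x + 1).

The rational canonical form is the block-diagonal matrix of companion matrices C(f_i):
R = [[0, 0, 0, 0, 0], [1, 0, 0, 0, -5], [0, 1, 0, 0, 14], [0, 0, 1, 0, 3], [0, 0, 0, 1, -5]].

Note the characteristic polynomial does not split into linear factors over ℚ, so A has no Jordan form over ℚ; the rational canonical form exists over any field.

R = [[0, 0, 0, 0, 0], [1, 0, 0, 0, -5], [0, 1, 0, 0, 14], [0, 0, 1, 0, 3], [0, 0, 0, 1, -5]]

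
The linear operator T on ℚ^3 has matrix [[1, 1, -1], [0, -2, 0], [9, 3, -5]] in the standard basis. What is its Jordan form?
The characteristic polynomial is det(xI - A) = (x + 2)^3, so the eigenvalues are -2 (algebraic multiplicity 3).

For λ = -2: rank(A + 2I) = 1, rank((A + 2I)^2) = 0. The eigenspace has dimension 3 - 1 = 2, so there are 2 Jordan blocks; the rank sequence gives block sizes [2, 1].

Assembling the blocks gives the Jordan form J above.

J = [[-2, 1, 0], [0, -2, 0], [0, 0, -2]]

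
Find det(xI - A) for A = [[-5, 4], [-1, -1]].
xI - A = [[x + 5, -4], [1, x + 1]].

Expanding det(xI - A) along the first row:
det(xI - A) = + (x + 5)·det([[x + 1]]) - (-4)·det([[1]]).

Evaluating gives χ_A(x) = x^2 + 6x + 9 = (x + 3)^2.

χ_A(x) = (x + 3)^2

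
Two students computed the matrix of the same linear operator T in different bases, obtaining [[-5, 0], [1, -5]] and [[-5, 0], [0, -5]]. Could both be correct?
Both have characteristic polynomial (x + 5)^2, but the minimal polynomial of A is (x + 5)^2 while the minimal polynomial of B is x + 5. The minimal polynomial is a similarity invariant, so A and B are not similar.

No.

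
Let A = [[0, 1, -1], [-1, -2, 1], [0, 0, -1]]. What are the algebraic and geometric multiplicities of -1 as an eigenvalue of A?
The characteristic polynomial is (x + 1)^3, so the factor x + 1 appears with exponent 3: the algebraic multiplicity is 3.

rank(A + I) = 1, so the eigenspace has dimension 3 - 1 = 2: the geometric multiplicity is 2.

Since 2 < 3, A is not diagonalizable.

algebraic multiplicity 3, geometric multiplicity 2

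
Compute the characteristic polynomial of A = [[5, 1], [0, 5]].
χ_A(x) = (x - 5)^2

xI - A = [[x - 5, -1], [0, x - 5]].

Expanding det(xI - A) along the first row:
det(xI - A) = + (x - 5)·det([[x - 5]]) - (-1)·det([[0]]).

Evaluating gives χ_A(x) = x^2 - 10x + 25 = (x - 5)^2.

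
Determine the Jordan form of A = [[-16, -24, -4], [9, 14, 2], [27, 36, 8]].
The characteristic polynomial is det(xI - A) = (x - 2)^3, so the eigenvalues are 2 (algebraic multiplicity 3).

For λ = 2: rank(A - 2I) = 1, rank((A - 2I)^2) = 0. The eigenspace has dimension 3 - 1 = 2, so there are 2 Jordan blocks; the rank sequence gives block sizes [2, 1].

Assembling the blocks gives the Jordan form J above.

J = [[2, 1, 0], [0, 2, 0], [0, 0, 2]]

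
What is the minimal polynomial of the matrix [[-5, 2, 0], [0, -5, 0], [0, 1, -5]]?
m_A(x) = (x + 5)^2

The characteristic polynomial factors as (x + 5)^3. The minimal polynomial is ∏(x - λ)^{k_λ} where k_λ is the size of the largest Jordan block at λ.

For λ = -5: rank(A + 5I) = 1, and the largest Jordan block has size 2 (the smallest k with rank((A + 5I)^k) = rank((A + 5I)^(k+1))).

So m_A(x) = (x + 5)^2.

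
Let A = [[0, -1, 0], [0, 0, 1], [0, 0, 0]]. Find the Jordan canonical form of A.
The characteristic polynomial is det(xI - A) = x^3, so the eigenvalues are 0 (algebraic multiplicity 3).

For λ = 0: rank(A) = 2, rank(A^2) = 1, rank(A^3) = 0. The eigenspace has dimension 3 - 2 = 1, so there is 1 Jordan block; the rank sequence gives block sizes [3].

Assembling the blocks gives the Jordan form J above.

J = [[0, 1, 0], [0, 0, 1], [0, 0, 0]]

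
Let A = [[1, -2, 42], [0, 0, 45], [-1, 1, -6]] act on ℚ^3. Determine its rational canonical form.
The invariant factors of A (the non-unit diagonal entries of the Smith normal form of xI - A over ℚ[x]) are (x - 3)(x + 3)(x + 5), each dividing the next. The characteristic polynomial is their product, (x - 3)(x + 3)(x + 5).

The rational canonical form is the block-diagonal matrix of companion matrices C(f_i):
R = [[0, 0, 45], [1, 0, 9], [0, 1, -5]].

R = [[0, 0, 45], [1, 0, 9], [0, 1, -5]]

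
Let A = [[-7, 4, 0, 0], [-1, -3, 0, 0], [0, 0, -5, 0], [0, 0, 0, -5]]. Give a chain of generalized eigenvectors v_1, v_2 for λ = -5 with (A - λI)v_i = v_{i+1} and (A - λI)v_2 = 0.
We seek v_1 ∈ ker((A + 5I)^2) \ ker(A + 5I), then set v_{i+1} = (A + 5I) v_i.

One such chain is v_1 = [[3, 1, -1, 0]]^T, v_2 = [[-2, -1, 0, 0]]^T. Check: (A + 5I) v_2 = [[0, 0, 0, 0]]^T = 0.

v_1 = [[3, 1, -1, 0]]^T, v_2 = [[-2, -1, 0, 0]]^T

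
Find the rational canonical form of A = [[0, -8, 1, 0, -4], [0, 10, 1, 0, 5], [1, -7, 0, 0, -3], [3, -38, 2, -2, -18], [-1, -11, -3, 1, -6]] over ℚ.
R = [[0, 0, 0, 0, -9], [1, 0, 0, 0, -3], [0, 1, 0, 0, 5], [0, 0, 1, 0, 2], [0, 0, 0, 1, 2]]

The invariant factors of A (the non-unit diagonal entries of the Smith normal form of xI - A over ℚ[x]) are (x - 3)(x + 1)(x^3 + x - 3), each dividing the next. The characteristic polynomial is their product, (x - 3)(x + 1)(x^3 + x - 3).

The rational canonical form is the block-diagonal matrix of companion matrices C(f_i):
R = [[0, 0, 0, 0, -9], [1, 0, 0, 0, -3], [0, 1, 0, 0, 5], [0, 0, 1, 0, 2], [0, 0, 0, 1, 2]].

Note the characteristic polynomial does not split into linear factors over ℚ, so A has no Jordan form over ℚ; the rational canonical form exists over any field.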